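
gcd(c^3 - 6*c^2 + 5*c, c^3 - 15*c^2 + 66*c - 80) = c - 5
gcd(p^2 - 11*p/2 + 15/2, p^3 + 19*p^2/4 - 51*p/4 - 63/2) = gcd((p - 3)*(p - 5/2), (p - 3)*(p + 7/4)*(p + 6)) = p - 3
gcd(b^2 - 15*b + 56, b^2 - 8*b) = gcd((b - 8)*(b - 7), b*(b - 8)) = b - 8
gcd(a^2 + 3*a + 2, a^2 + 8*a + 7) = a + 1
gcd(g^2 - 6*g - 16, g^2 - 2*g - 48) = g - 8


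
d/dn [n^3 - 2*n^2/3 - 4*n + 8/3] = 3*n^2 - 4*n/3 - 4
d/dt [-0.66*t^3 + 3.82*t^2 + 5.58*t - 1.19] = -1.98*t^2 + 7.64*t + 5.58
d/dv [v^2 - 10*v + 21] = 2*v - 10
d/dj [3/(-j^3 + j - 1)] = 3*(3*j^2 - 1)/(j^3 - j + 1)^2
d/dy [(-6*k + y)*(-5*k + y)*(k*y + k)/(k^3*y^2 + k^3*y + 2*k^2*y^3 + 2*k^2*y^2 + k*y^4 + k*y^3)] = (-30*k^3 - 90*k^2*y + 23*k*y^2 - y^3)/(y^2*(k^3 + 3*k^2*y + 3*k*y^2 + y^3))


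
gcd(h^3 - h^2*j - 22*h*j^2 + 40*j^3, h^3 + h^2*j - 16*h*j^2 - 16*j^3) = h - 4*j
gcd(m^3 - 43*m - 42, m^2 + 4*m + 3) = m + 1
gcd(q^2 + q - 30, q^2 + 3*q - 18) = q + 6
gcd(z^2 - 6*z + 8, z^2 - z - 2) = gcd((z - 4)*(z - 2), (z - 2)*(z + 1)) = z - 2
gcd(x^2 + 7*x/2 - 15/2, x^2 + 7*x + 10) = x + 5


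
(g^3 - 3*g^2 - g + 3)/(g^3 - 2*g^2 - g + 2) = (g - 3)/(g - 2)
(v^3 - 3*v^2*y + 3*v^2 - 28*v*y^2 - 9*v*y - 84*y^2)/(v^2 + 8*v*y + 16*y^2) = (v^2 - 7*v*y + 3*v - 21*y)/(v + 4*y)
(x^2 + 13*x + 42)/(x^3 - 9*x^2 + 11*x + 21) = (x^2 + 13*x + 42)/(x^3 - 9*x^2 + 11*x + 21)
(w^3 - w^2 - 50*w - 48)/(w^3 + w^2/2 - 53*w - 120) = 2*(w + 1)/(2*w + 5)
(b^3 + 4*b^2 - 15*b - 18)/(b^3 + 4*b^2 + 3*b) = (b^2 + 3*b - 18)/(b*(b + 3))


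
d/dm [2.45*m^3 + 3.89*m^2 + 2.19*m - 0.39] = 7.35*m^2 + 7.78*m + 2.19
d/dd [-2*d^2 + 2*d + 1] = 2 - 4*d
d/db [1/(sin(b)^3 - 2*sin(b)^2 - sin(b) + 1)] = 16*(-3*sin(b)^2 + 4*sin(b) + 1)*cos(b)/(sin(b) + sin(3*b) - 4*cos(2*b))^2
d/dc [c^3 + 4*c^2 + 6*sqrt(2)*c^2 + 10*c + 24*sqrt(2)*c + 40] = 3*c^2 + 8*c + 12*sqrt(2)*c + 10 + 24*sqrt(2)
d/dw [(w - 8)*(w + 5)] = 2*w - 3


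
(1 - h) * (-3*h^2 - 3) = 3*h^3 - 3*h^2 + 3*h - 3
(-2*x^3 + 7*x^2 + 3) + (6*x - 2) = -2*x^3 + 7*x^2 + 6*x + 1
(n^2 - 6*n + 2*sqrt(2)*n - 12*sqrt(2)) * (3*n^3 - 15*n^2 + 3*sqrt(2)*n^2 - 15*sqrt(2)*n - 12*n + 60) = 3*n^5 - 33*n^4 + 9*sqrt(2)*n^4 - 99*sqrt(2)*n^3 + 90*n^3 + 246*sqrt(2)*n^2 + 264*sqrt(2)*n - 720*sqrt(2)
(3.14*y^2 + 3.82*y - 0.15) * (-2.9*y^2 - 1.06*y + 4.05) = -9.106*y^4 - 14.4064*y^3 + 9.1028*y^2 + 15.63*y - 0.6075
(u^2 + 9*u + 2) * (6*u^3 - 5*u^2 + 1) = 6*u^5 + 49*u^4 - 33*u^3 - 9*u^2 + 9*u + 2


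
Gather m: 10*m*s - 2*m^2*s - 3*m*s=-2*m^2*s + 7*m*s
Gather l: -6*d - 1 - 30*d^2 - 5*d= -30*d^2 - 11*d - 1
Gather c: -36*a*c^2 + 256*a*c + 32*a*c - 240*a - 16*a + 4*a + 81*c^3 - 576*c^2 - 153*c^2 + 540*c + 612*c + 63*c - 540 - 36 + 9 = -252*a + 81*c^3 + c^2*(-36*a - 729) + c*(288*a + 1215) - 567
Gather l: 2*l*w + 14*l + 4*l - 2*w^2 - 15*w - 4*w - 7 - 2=l*(2*w + 18) - 2*w^2 - 19*w - 9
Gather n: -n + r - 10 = -n + r - 10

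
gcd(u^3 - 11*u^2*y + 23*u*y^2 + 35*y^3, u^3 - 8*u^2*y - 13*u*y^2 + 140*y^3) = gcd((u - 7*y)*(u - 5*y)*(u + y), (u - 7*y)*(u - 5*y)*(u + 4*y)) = u^2 - 12*u*y + 35*y^2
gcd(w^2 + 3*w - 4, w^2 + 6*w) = 1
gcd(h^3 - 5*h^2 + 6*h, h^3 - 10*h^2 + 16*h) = h^2 - 2*h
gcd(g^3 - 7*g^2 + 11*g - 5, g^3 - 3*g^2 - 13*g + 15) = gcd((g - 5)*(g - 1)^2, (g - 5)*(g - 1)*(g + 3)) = g^2 - 6*g + 5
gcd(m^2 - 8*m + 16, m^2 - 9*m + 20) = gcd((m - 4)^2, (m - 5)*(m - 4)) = m - 4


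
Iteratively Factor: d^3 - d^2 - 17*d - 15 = (d - 5)*(d^2 + 4*d + 3) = (d - 5)*(d + 3)*(d + 1)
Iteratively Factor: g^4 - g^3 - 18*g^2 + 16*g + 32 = (g + 4)*(g^3 - 5*g^2 + 2*g + 8) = (g + 1)*(g + 4)*(g^2 - 6*g + 8) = (g - 2)*(g + 1)*(g + 4)*(g - 4)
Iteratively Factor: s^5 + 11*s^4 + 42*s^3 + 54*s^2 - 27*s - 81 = (s + 3)*(s^4 + 8*s^3 + 18*s^2 - 27) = (s + 3)^2*(s^3 + 5*s^2 + 3*s - 9) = (s + 3)^3*(s^2 + 2*s - 3) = (s + 3)^4*(s - 1)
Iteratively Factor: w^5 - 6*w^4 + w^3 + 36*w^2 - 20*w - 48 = (w - 4)*(w^4 - 2*w^3 - 7*w^2 + 8*w + 12) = (w - 4)*(w - 2)*(w^3 - 7*w - 6) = (w - 4)*(w - 2)*(w + 1)*(w^2 - w - 6) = (w - 4)*(w - 3)*(w - 2)*(w + 1)*(w + 2)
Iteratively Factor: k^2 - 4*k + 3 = (k - 3)*(k - 1)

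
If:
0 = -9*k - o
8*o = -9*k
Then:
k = 0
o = 0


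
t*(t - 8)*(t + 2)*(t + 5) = t^4 - t^3 - 46*t^2 - 80*t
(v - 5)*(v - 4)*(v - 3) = v^3 - 12*v^2 + 47*v - 60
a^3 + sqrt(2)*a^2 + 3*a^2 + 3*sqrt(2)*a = a*(a + 3)*(a + sqrt(2))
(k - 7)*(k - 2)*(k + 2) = k^3 - 7*k^2 - 4*k + 28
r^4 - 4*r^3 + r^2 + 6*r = r*(r - 3)*(r - 2)*(r + 1)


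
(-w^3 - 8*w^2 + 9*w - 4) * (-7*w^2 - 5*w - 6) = 7*w^5 + 61*w^4 - 17*w^3 + 31*w^2 - 34*w + 24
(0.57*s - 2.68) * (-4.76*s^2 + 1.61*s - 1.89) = -2.7132*s^3 + 13.6745*s^2 - 5.3921*s + 5.0652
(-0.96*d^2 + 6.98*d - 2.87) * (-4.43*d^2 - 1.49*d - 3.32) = 4.2528*d^4 - 29.491*d^3 + 5.5011*d^2 - 18.8973*d + 9.5284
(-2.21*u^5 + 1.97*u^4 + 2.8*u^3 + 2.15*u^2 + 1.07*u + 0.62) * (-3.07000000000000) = 6.7847*u^5 - 6.0479*u^4 - 8.596*u^3 - 6.6005*u^2 - 3.2849*u - 1.9034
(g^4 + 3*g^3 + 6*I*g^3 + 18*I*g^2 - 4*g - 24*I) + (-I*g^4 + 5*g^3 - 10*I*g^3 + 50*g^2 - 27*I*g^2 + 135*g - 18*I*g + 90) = g^4 - I*g^4 + 8*g^3 - 4*I*g^3 + 50*g^2 - 9*I*g^2 + 131*g - 18*I*g + 90 - 24*I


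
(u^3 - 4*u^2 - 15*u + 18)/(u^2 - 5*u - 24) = (u^2 - 7*u + 6)/(u - 8)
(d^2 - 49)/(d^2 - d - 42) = (d + 7)/(d + 6)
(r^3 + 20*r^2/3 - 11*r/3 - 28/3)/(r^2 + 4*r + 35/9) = 3*(3*r^3 + 20*r^2 - 11*r - 28)/(9*r^2 + 36*r + 35)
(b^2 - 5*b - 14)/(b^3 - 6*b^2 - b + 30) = (b - 7)/(b^2 - 8*b + 15)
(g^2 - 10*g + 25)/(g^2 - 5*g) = (g - 5)/g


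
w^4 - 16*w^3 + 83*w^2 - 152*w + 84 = (w - 7)*(w - 6)*(w - 2)*(w - 1)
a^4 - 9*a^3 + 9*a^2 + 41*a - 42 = (a - 7)*(a - 3)*(a - 1)*(a + 2)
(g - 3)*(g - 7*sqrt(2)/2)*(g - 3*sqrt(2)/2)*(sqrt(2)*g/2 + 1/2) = sqrt(2)*g^4/2 - 9*g^3/2 - 3*sqrt(2)*g^3/2 + 11*sqrt(2)*g^2/4 + 27*g^2/2 - 33*sqrt(2)*g/4 + 21*g/4 - 63/4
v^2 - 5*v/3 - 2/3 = (v - 2)*(v + 1/3)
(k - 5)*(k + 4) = k^2 - k - 20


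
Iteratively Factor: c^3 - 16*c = (c - 4)*(c^2 + 4*c) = (c - 4)*(c + 4)*(c)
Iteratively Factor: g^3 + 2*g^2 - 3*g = (g)*(g^2 + 2*g - 3) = g*(g + 3)*(g - 1)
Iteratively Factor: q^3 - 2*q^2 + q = (q)*(q^2 - 2*q + 1) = q*(q - 1)*(q - 1)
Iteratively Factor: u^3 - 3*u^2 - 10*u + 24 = (u + 3)*(u^2 - 6*u + 8) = (u - 4)*(u + 3)*(u - 2)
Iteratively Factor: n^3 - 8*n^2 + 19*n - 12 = (n - 3)*(n^2 - 5*n + 4) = (n - 3)*(n - 1)*(n - 4)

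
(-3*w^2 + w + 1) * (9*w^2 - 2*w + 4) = -27*w^4 + 15*w^3 - 5*w^2 + 2*w + 4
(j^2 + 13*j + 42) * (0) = 0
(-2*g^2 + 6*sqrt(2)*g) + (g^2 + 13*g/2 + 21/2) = -g^2 + 13*g/2 + 6*sqrt(2)*g + 21/2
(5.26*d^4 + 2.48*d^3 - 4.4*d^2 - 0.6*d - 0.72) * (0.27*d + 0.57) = 1.4202*d^5 + 3.6678*d^4 + 0.2256*d^3 - 2.67*d^2 - 0.5364*d - 0.4104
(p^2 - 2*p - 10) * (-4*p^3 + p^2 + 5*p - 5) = -4*p^5 + 9*p^4 + 43*p^3 - 25*p^2 - 40*p + 50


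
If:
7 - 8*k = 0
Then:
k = 7/8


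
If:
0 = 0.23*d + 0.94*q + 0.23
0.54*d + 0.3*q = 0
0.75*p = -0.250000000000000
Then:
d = 0.16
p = -0.33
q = -0.28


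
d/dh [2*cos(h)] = -2*sin(h)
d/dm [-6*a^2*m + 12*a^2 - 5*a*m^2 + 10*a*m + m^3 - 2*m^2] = -6*a^2 - 10*a*m + 10*a + 3*m^2 - 4*m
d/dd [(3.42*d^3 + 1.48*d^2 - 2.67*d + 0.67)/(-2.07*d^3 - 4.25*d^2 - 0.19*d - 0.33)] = (-3.5527136788005e-15*d^5 - 11.4714*d^4 - 12.3534*d^3 - 10.8538*d^2 + 4.7182*d + 1.0084)/(4.2849*d^6 + 17.595*d^5 + 18.8491*d^4 + 2.9812*d^3 + 2.8411*d^2 + 0.1254*d + 0.1089)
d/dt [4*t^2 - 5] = 8*t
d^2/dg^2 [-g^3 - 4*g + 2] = -6*g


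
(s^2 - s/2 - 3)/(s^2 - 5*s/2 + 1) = (2*s + 3)/(2*s - 1)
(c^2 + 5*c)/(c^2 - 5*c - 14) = c*(c + 5)/(c^2 - 5*c - 14)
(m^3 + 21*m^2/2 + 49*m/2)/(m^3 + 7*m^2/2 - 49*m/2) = (2*m + 7)/(2*m - 7)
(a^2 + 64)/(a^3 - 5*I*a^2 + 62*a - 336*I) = (a - 8*I)/(a^2 - 13*I*a - 42)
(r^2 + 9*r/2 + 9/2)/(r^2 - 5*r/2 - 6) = (r + 3)/(r - 4)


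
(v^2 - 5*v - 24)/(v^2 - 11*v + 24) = (v + 3)/(v - 3)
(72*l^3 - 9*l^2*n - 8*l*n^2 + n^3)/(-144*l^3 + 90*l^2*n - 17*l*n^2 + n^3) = (-3*l - n)/(6*l - n)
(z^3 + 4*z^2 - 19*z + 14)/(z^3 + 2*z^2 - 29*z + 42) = (z - 1)/(z - 3)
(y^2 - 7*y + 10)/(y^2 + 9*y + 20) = (y^2 - 7*y + 10)/(y^2 + 9*y + 20)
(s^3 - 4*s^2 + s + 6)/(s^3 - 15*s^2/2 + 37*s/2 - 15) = 2*(s + 1)/(2*s - 5)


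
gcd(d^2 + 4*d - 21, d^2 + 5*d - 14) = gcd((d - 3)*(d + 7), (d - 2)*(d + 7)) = d + 7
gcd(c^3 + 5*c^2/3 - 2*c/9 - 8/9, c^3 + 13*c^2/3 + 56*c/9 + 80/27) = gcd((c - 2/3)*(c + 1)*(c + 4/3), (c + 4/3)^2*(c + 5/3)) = c + 4/3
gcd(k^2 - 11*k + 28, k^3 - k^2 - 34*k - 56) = k - 7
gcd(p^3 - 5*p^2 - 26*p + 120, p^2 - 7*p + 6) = p - 6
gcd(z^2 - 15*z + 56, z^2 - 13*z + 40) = z - 8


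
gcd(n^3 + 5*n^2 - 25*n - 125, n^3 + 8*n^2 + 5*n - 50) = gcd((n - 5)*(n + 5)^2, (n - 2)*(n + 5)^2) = n^2 + 10*n + 25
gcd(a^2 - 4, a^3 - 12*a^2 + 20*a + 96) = a + 2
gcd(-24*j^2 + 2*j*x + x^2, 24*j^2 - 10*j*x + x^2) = -4*j + x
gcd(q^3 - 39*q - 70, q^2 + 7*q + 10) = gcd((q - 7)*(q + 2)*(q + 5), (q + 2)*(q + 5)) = q^2 + 7*q + 10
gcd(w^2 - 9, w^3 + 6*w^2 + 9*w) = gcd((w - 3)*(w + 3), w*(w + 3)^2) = w + 3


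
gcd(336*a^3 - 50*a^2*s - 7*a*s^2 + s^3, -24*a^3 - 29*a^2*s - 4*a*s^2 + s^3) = -8*a + s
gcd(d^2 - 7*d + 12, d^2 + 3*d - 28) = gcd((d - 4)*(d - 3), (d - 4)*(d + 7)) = d - 4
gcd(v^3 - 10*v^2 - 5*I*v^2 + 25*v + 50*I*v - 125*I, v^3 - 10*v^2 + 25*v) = v^2 - 10*v + 25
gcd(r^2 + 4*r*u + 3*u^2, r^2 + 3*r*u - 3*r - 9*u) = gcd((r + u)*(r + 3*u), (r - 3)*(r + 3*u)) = r + 3*u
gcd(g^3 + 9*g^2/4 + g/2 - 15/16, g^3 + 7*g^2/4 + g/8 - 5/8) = g^2 + 3*g/4 - 5/8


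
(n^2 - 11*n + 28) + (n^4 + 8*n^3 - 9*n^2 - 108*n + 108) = n^4 + 8*n^3 - 8*n^2 - 119*n + 136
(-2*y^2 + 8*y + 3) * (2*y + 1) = -4*y^3 + 14*y^2 + 14*y + 3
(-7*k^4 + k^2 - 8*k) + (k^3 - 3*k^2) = -7*k^4 + k^3 - 2*k^2 - 8*k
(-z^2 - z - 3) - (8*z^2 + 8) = -9*z^2 - z - 11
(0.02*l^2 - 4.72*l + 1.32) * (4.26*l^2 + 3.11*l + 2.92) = 0.0852*l^4 - 20.045*l^3 - 8.9976*l^2 - 9.6772*l + 3.8544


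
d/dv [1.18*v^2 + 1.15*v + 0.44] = 2.36*v + 1.15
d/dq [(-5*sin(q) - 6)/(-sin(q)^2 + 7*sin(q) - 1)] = (-5*sin(q)^2 - 12*sin(q) + 47)*cos(q)/(sin(q)^2 - 7*sin(q) + 1)^2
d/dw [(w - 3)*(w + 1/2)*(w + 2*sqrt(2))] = 3*w^2 - 5*w + 4*sqrt(2)*w - 5*sqrt(2) - 3/2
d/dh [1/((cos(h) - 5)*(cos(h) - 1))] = 2*(cos(h) - 3)*sin(h)/((cos(h) - 5)^2*(cos(h) - 1)^2)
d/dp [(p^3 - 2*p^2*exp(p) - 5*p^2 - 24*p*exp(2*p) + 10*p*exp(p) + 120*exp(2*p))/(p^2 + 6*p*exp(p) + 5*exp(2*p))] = (-8*p^4*exp(p) + p^4 - 58*p^3*exp(2*p) + 52*p^3*exp(p) - 134*p^2*exp(3*p) + 317*p^2*exp(2*p) - 40*p^2*exp(p) + 650*p*exp(3*p) - 290*p*exp(2*p) - 120*exp(4*p) - 670*exp(3*p))/(p^4 + 12*p^3*exp(p) + 46*p^2*exp(2*p) + 60*p*exp(3*p) + 25*exp(4*p))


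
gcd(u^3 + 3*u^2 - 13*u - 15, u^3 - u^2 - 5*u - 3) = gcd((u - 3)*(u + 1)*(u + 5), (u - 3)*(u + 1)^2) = u^2 - 2*u - 3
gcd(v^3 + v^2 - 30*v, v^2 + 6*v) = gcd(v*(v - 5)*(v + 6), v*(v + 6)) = v^2 + 6*v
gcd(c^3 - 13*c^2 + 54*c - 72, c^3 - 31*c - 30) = c - 6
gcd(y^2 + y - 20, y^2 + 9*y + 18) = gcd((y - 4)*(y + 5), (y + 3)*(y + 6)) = 1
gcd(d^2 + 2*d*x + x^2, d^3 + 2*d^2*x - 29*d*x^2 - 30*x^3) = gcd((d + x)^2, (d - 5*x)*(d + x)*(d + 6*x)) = d + x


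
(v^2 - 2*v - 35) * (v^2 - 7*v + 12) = v^4 - 9*v^3 - 9*v^2 + 221*v - 420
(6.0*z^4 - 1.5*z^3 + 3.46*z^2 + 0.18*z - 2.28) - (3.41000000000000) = 6.0*z^4 - 1.5*z^3 + 3.46*z^2 + 0.18*z - 5.69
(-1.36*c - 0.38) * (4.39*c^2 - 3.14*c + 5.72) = -5.9704*c^3 + 2.6022*c^2 - 6.586*c - 2.1736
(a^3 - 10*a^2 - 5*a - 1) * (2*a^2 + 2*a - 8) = 2*a^5 - 18*a^4 - 38*a^3 + 68*a^2 + 38*a + 8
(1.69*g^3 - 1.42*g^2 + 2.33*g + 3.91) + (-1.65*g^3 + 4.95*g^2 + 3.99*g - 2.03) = 0.04*g^3 + 3.53*g^2 + 6.32*g + 1.88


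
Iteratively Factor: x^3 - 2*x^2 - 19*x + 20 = (x + 4)*(x^2 - 6*x + 5) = (x - 5)*(x + 4)*(x - 1)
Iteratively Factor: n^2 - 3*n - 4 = (n + 1)*(n - 4)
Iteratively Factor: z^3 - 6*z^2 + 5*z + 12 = (z + 1)*(z^2 - 7*z + 12) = (z - 4)*(z + 1)*(z - 3)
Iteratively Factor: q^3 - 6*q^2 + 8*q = (q)*(q^2 - 6*q + 8) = q*(q - 2)*(q - 4)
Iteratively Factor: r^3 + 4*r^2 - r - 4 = (r - 1)*(r^2 + 5*r + 4) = (r - 1)*(r + 1)*(r + 4)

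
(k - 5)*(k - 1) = k^2 - 6*k + 5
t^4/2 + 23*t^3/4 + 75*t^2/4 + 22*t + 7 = (t/2 + 1)*(t + 1/2)*(t + 2)*(t + 7)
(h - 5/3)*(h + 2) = h^2 + h/3 - 10/3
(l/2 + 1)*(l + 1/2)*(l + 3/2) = l^3/2 + 2*l^2 + 19*l/8 + 3/4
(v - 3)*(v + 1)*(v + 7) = v^3 + 5*v^2 - 17*v - 21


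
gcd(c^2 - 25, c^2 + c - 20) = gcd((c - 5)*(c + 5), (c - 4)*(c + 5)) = c + 5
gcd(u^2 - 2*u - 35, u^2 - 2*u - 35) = u^2 - 2*u - 35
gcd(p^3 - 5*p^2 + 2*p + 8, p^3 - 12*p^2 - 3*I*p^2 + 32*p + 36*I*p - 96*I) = p - 4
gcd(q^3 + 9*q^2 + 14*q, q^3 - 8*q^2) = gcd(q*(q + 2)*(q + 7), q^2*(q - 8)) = q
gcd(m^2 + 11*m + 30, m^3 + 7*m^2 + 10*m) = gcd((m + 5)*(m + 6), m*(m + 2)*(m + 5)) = m + 5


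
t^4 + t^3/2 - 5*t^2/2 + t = t*(t - 1)*(t - 1/2)*(t + 2)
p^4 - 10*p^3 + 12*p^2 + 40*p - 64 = (p - 8)*(p - 2)^2*(p + 2)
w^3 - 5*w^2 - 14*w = w*(w - 7)*(w + 2)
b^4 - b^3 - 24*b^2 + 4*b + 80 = (b - 5)*(b - 2)*(b + 2)*(b + 4)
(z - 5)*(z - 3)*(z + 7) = z^3 - z^2 - 41*z + 105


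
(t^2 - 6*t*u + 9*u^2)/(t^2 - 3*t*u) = (t - 3*u)/t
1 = 1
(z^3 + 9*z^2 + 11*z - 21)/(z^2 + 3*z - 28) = (z^2 + 2*z - 3)/(z - 4)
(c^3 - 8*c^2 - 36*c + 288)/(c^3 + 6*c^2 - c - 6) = (c^2 - 14*c + 48)/(c^2 - 1)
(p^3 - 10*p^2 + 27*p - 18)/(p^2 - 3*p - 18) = (p^2 - 4*p + 3)/(p + 3)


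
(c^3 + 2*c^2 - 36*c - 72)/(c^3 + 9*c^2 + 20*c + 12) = (c - 6)/(c + 1)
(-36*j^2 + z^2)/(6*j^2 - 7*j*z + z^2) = (6*j + z)/(-j + z)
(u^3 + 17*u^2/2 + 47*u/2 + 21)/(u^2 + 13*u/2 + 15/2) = (2*u^3 + 17*u^2 + 47*u + 42)/(2*u^2 + 13*u + 15)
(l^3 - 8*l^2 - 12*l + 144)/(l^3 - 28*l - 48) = (l - 6)/(l + 2)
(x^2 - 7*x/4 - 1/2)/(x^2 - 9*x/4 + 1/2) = (4*x + 1)/(4*x - 1)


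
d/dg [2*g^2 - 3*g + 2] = 4*g - 3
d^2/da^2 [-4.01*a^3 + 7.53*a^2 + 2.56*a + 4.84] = 15.06 - 24.06*a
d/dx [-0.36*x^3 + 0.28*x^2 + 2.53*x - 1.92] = -1.08*x^2 + 0.56*x + 2.53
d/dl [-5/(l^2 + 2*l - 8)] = 10*(l + 1)/(l^2 + 2*l - 8)^2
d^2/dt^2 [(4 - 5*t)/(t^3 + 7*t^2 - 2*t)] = 2*(-15*t^5 - 81*t^4 - 31*t^3 + 564*t^2 - 168*t + 16)/(t^3*(t^6 + 21*t^5 + 141*t^4 + 259*t^3 - 282*t^2 + 84*t - 8))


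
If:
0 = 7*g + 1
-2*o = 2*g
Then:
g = -1/7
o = 1/7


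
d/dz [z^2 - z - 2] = 2*z - 1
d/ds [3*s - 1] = 3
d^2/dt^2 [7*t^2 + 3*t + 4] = 14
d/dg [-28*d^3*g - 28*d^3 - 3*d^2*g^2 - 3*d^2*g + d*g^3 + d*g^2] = d*(-28*d^2 - 6*d*g - 3*d + 3*g^2 + 2*g)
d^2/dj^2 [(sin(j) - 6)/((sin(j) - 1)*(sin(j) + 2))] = (-sin(j)^4 + 24*sin(j)^3 + 32*sin(j)^2 + 48*sin(j) + 32)/((sin(j) - 1)^2*(sin(j) + 2)^3)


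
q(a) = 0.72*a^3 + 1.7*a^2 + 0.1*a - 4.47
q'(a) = 2.16*a^2 + 3.4*a + 0.1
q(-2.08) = -3.80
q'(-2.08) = 2.37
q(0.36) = -4.18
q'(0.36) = 1.60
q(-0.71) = -3.94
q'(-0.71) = -1.23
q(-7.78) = -241.41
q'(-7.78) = 104.39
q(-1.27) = -3.33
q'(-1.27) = -0.73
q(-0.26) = -4.39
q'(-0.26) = -0.64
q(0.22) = -4.36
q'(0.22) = 0.95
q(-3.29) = -12.04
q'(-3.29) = 12.29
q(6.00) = 212.85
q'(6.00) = 98.26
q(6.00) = 212.85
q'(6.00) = 98.26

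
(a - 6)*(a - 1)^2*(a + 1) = a^4 - 7*a^3 + 5*a^2 + 7*a - 6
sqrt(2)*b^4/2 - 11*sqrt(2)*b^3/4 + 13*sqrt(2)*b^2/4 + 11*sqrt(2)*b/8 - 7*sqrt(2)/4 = (b - 7/2)*(b - 2)*(b - sqrt(2)/2)*(sqrt(2)*b/2 + 1/2)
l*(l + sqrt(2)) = l^2 + sqrt(2)*l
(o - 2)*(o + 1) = o^2 - o - 2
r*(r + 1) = r^2 + r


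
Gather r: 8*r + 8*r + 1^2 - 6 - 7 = 16*r - 12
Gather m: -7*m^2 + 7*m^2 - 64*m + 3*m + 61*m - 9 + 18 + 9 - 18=0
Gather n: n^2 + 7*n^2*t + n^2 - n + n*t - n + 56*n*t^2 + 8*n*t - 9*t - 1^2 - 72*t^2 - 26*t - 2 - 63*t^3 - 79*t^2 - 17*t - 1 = n^2*(7*t + 2) + n*(56*t^2 + 9*t - 2) - 63*t^3 - 151*t^2 - 52*t - 4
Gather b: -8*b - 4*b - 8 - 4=-12*b - 12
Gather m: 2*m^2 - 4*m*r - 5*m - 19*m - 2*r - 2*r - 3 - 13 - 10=2*m^2 + m*(-4*r - 24) - 4*r - 26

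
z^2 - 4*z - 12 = (z - 6)*(z + 2)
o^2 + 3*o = o*(o + 3)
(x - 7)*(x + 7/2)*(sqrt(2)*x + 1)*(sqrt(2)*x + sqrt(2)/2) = 2*x^4 - 6*x^3 + sqrt(2)*x^3 - 105*x^2/2 - 3*sqrt(2)*x^2 - 105*sqrt(2)*x/4 - 49*x/2 - 49*sqrt(2)/4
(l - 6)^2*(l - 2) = l^3 - 14*l^2 + 60*l - 72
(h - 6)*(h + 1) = h^2 - 5*h - 6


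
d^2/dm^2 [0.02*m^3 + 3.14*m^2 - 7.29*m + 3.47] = 0.12*m + 6.28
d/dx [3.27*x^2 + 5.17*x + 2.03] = 6.54*x + 5.17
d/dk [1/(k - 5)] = -1/(k - 5)^2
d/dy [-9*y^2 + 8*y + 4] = 8 - 18*y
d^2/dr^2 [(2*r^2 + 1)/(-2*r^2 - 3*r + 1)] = 2*(12*r^3 - 24*r^2 - 18*r - 13)/(8*r^6 + 36*r^5 + 42*r^4 - 9*r^3 - 21*r^2 + 9*r - 1)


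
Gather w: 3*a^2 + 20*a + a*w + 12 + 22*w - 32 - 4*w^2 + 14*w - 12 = 3*a^2 + 20*a - 4*w^2 + w*(a + 36) - 32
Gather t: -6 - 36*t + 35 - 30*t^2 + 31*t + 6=-30*t^2 - 5*t + 35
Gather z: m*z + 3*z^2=m*z + 3*z^2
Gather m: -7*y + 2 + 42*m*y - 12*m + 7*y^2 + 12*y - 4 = m*(42*y - 12) + 7*y^2 + 5*y - 2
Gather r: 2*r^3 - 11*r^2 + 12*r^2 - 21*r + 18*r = 2*r^3 + r^2 - 3*r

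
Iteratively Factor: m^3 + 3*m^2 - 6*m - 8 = (m - 2)*(m^2 + 5*m + 4) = (m - 2)*(m + 1)*(m + 4)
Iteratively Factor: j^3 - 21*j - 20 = (j + 1)*(j^2 - j - 20) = (j - 5)*(j + 1)*(j + 4)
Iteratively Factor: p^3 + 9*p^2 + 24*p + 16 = (p + 1)*(p^2 + 8*p + 16) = (p + 1)*(p + 4)*(p + 4)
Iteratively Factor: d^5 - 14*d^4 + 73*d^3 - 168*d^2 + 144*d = (d)*(d^4 - 14*d^3 + 73*d^2 - 168*d + 144) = d*(d - 4)*(d^3 - 10*d^2 + 33*d - 36) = d*(d - 4)^2*(d^2 - 6*d + 9) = d*(d - 4)^2*(d - 3)*(d - 3)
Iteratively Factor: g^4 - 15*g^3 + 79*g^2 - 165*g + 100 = (g - 5)*(g^3 - 10*g^2 + 29*g - 20) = (g - 5)*(g - 4)*(g^2 - 6*g + 5) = (g - 5)*(g - 4)*(g - 1)*(g - 5)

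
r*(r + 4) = r^2 + 4*r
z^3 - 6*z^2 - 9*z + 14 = (z - 7)*(z - 1)*(z + 2)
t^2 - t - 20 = (t - 5)*(t + 4)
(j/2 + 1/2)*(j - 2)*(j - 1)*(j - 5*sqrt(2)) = j^4/2 - 5*sqrt(2)*j^3/2 - j^3 - j^2/2 + 5*sqrt(2)*j^2 + j + 5*sqrt(2)*j/2 - 5*sqrt(2)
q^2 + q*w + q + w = (q + 1)*(q + w)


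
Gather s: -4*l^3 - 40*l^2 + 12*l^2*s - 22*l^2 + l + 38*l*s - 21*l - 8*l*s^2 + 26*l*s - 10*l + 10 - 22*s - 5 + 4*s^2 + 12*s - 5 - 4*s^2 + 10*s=-4*l^3 - 62*l^2 - 8*l*s^2 - 30*l + s*(12*l^2 + 64*l)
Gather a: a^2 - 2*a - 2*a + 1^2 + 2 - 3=a^2 - 4*a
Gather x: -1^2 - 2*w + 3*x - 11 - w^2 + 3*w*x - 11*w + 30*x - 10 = -w^2 - 13*w + x*(3*w + 33) - 22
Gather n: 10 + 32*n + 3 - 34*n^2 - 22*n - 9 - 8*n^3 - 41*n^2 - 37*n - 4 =-8*n^3 - 75*n^2 - 27*n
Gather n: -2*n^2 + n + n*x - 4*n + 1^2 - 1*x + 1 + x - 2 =-2*n^2 + n*(x - 3)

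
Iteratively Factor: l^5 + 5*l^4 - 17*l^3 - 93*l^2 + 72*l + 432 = (l + 4)*(l^4 + l^3 - 21*l^2 - 9*l + 108) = (l - 3)*(l + 4)*(l^3 + 4*l^2 - 9*l - 36) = (l - 3)*(l + 4)^2*(l^2 - 9) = (l - 3)^2*(l + 4)^2*(l + 3)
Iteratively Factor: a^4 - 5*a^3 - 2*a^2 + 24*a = (a - 4)*(a^3 - a^2 - 6*a) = (a - 4)*(a - 3)*(a^2 + 2*a) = (a - 4)*(a - 3)*(a + 2)*(a)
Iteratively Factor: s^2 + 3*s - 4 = (s - 1)*(s + 4)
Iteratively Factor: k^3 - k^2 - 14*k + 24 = (k + 4)*(k^2 - 5*k + 6) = (k - 2)*(k + 4)*(k - 3)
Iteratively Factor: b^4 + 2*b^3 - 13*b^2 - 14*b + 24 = (b - 3)*(b^3 + 5*b^2 + 2*b - 8) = (b - 3)*(b + 4)*(b^2 + b - 2) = (b - 3)*(b - 1)*(b + 4)*(b + 2)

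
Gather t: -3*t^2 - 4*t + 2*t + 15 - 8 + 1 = -3*t^2 - 2*t + 8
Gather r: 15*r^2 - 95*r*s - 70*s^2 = 15*r^2 - 95*r*s - 70*s^2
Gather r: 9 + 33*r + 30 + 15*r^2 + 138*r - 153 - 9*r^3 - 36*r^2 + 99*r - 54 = -9*r^3 - 21*r^2 + 270*r - 168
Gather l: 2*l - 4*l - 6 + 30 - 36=-2*l - 12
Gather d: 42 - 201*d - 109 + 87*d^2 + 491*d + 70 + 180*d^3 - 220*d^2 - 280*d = 180*d^3 - 133*d^2 + 10*d + 3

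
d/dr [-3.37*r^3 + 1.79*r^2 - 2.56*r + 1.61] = -10.11*r^2 + 3.58*r - 2.56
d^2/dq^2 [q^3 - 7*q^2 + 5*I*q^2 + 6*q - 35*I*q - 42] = 6*q - 14 + 10*I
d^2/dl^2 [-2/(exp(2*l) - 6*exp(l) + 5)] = 4*(-4*(exp(l) - 3)^2*exp(l) + (2*exp(l) - 3)*(exp(2*l) - 6*exp(l) + 5))*exp(l)/(exp(2*l) - 6*exp(l) + 5)^3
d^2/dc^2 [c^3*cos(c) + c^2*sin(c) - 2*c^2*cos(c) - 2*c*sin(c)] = -c^3*cos(c) - 7*c^2*sin(c) + 2*c^2*cos(c) + 10*sqrt(2)*c*sin(c + pi/4) + 2*sin(c) - 8*cos(c)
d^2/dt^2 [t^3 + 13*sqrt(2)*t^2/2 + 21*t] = 6*t + 13*sqrt(2)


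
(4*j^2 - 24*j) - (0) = 4*j^2 - 24*j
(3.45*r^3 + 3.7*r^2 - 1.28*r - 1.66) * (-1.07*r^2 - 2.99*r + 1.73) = -3.6915*r^5 - 14.2745*r^4 - 3.7249*r^3 + 12.0044*r^2 + 2.749*r - 2.8718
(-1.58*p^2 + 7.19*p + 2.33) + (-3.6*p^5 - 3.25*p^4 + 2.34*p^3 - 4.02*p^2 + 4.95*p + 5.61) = -3.6*p^5 - 3.25*p^4 + 2.34*p^3 - 5.6*p^2 + 12.14*p + 7.94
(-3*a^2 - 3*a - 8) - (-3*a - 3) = -3*a^2 - 5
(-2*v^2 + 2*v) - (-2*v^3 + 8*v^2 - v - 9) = 2*v^3 - 10*v^2 + 3*v + 9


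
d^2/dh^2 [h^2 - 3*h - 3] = 2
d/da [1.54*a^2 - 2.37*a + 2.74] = 3.08*a - 2.37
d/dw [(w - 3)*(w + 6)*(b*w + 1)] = 3*b*w^2 + 6*b*w - 18*b + 2*w + 3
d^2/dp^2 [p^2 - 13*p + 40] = 2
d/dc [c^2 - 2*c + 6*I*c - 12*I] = 2*c - 2 + 6*I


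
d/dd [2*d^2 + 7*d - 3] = 4*d + 7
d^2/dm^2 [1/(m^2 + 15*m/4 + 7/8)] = 64*(-16*m^2 - 60*m + (8*m + 15)^2 - 14)/(8*m^2 + 30*m + 7)^3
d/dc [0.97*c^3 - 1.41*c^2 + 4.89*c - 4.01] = 2.91*c^2 - 2.82*c + 4.89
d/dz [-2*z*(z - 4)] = 8 - 4*z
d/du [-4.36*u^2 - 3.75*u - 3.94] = -8.72*u - 3.75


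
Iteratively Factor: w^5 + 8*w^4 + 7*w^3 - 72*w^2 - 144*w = (w + 4)*(w^4 + 4*w^3 - 9*w^2 - 36*w) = (w + 3)*(w + 4)*(w^3 + w^2 - 12*w) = (w - 3)*(w + 3)*(w + 4)*(w^2 + 4*w) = (w - 3)*(w + 3)*(w + 4)^2*(w)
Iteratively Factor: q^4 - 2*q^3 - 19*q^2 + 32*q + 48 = (q - 3)*(q^3 + q^2 - 16*q - 16) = (q - 3)*(q + 4)*(q^2 - 3*q - 4) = (q - 4)*(q - 3)*(q + 4)*(q + 1)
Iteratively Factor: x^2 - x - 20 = (x + 4)*(x - 5)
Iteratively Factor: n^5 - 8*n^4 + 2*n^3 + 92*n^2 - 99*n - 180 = (n - 3)*(n^4 - 5*n^3 - 13*n^2 + 53*n + 60) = (n - 5)*(n - 3)*(n^3 - 13*n - 12) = (n - 5)*(n - 4)*(n - 3)*(n^2 + 4*n + 3) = (n - 5)*(n - 4)*(n - 3)*(n + 1)*(n + 3)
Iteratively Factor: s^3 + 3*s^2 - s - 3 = (s + 1)*(s^2 + 2*s - 3) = (s + 1)*(s + 3)*(s - 1)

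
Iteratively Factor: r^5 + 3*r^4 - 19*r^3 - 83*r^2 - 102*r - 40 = (r - 5)*(r^4 + 8*r^3 + 21*r^2 + 22*r + 8) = (r - 5)*(r + 1)*(r^3 + 7*r^2 + 14*r + 8) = (r - 5)*(r + 1)^2*(r^2 + 6*r + 8) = (r - 5)*(r + 1)^2*(r + 2)*(r + 4)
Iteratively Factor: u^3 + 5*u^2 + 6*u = (u + 2)*(u^2 + 3*u) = (u + 2)*(u + 3)*(u)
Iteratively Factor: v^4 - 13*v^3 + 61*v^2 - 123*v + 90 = (v - 3)*(v^3 - 10*v^2 + 31*v - 30) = (v - 3)^2*(v^2 - 7*v + 10) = (v - 5)*(v - 3)^2*(v - 2)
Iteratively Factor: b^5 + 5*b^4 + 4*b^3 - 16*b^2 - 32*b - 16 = (b + 2)*(b^4 + 3*b^3 - 2*b^2 - 12*b - 8) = (b + 2)^2*(b^3 + b^2 - 4*b - 4) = (b + 1)*(b + 2)^2*(b^2 - 4) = (b + 1)*(b + 2)^3*(b - 2)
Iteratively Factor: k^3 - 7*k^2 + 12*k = (k - 4)*(k^2 - 3*k) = k*(k - 4)*(k - 3)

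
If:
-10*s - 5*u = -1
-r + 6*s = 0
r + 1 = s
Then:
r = -6/5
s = -1/5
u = 3/5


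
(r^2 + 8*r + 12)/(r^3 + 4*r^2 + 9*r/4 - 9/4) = 4*(r^2 + 8*r + 12)/(4*r^3 + 16*r^2 + 9*r - 9)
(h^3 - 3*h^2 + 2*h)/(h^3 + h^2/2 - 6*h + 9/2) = 2*h*(h - 2)/(2*h^2 + 3*h - 9)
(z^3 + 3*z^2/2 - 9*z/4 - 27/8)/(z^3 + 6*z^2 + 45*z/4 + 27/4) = (z - 3/2)/(z + 3)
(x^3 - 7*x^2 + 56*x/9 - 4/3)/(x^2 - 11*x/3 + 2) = (x^2 - 19*x/3 + 2)/(x - 3)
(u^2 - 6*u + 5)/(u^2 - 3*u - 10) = (u - 1)/(u + 2)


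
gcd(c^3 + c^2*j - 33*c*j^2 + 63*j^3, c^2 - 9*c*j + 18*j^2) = c - 3*j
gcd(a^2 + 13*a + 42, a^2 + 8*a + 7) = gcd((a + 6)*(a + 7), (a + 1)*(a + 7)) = a + 7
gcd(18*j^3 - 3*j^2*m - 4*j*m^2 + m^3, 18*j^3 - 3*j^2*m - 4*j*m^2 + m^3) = 18*j^3 - 3*j^2*m - 4*j*m^2 + m^3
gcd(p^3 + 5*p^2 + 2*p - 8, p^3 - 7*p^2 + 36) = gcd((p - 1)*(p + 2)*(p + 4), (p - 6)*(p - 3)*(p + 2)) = p + 2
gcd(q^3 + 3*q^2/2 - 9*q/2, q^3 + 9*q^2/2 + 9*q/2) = q^2 + 3*q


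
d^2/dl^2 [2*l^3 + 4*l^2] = 12*l + 8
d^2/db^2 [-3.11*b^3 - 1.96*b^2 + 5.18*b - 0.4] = -18.66*b - 3.92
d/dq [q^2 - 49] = 2*q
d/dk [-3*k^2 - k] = -6*k - 1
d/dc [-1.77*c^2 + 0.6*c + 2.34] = 0.6 - 3.54*c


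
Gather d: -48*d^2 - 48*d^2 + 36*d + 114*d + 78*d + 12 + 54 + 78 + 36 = -96*d^2 + 228*d + 180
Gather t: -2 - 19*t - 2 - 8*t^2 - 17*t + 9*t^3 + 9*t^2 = 9*t^3 + t^2 - 36*t - 4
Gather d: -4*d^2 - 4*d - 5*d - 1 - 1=-4*d^2 - 9*d - 2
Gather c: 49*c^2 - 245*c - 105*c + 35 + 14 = 49*c^2 - 350*c + 49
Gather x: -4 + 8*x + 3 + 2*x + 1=10*x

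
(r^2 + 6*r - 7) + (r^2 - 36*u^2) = 2*r^2 + 6*r - 36*u^2 - 7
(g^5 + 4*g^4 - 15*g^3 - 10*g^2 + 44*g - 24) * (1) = g^5 + 4*g^4 - 15*g^3 - 10*g^2 + 44*g - 24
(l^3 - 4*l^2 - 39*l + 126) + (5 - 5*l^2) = l^3 - 9*l^2 - 39*l + 131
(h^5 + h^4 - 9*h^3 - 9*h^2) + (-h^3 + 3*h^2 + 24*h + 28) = h^5 + h^4 - 10*h^3 - 6*h^2 + 24*h + 28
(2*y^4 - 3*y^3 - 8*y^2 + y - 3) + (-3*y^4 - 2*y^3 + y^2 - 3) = -y^4 - 5*y^3 - 7*y^2 + y - 6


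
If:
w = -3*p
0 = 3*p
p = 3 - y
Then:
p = 0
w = 0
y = 3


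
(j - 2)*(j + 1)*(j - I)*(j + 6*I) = j^4 - j^3 + 5*I*j^3 + 4*j^2 - 5*I*j^2 - 6*j - 10*I*j - 12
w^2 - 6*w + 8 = (w - 4)*(w - 2)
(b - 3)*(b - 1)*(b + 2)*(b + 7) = b^4 + 5*b^3 - 19*b^2 - 29*b + 42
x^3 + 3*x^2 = x^2*(x + 3)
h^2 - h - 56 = (h - 8)*(h + 7)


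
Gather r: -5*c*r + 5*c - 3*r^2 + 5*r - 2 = 5*c - 3*r^2 + r*(5 - 5*c) - 2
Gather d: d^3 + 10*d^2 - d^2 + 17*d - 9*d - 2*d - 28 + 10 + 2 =d^3 + 9*d^2 + 6*d - 16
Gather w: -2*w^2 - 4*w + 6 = -2*w^2 - 4*w + 6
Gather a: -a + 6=6 - a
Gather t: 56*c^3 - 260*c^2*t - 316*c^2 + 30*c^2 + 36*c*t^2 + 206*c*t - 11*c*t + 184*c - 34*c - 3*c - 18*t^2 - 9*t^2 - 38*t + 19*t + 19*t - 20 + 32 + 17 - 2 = 56*c^3 - 286*c^2 + 147*c + t^2*(36*c - 27) + t*(-260*c^2 + 195*c) + 27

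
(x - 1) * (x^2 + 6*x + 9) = x^3 + 5*x^2 + 3*x - 9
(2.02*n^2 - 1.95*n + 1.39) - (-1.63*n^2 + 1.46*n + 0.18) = 3.65*n^2 - 3.41*n + 1.21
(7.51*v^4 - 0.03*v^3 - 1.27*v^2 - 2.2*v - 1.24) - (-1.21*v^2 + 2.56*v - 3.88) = 7.51*v^4 - 0.03*v^3 - 0.0600000000000001*v^2 - 4.76*v + 2.64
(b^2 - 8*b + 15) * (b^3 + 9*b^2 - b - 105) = b^5 + b^4 - 58*b^3 + 38*b^2 + 825*b - 1575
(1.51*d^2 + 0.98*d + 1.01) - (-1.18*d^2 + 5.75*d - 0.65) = 2.69*d^2 - 4.77*d + 1.66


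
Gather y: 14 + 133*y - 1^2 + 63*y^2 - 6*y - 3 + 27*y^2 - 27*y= 90*y^2 + 100*y + 10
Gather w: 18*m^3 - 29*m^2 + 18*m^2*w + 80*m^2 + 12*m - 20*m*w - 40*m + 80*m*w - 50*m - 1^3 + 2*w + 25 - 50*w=18*m^3 + 51*m^2 - 78*m + w*(18*m^2 + 60*m - 48) + 24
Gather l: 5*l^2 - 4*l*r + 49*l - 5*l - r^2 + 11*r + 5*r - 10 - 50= 5*l^2 + l*(44 - 4*r) - r^2 + 16*r - 60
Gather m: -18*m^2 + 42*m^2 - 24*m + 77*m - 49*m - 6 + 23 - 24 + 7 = 24*m^2 + 4*m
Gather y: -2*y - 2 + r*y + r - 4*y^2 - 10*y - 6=r - 4*y^2 + y*(r - 12) - 8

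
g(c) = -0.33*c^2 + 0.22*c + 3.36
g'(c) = 0.22 - 0.66*c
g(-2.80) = 0.16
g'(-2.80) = 2.07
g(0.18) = 3.39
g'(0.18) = 0.10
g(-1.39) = 2.42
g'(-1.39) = 1.14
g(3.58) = -0.08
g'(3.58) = -2.14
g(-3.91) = -2.55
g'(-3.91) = 2.80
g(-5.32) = -7.15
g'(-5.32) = 3.73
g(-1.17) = 2.65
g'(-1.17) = 0.99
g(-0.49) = 3.17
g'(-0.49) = 0.54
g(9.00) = -21.39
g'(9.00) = -5.72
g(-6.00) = -9.84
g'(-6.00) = 4.18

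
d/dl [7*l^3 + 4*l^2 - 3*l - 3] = 21*l^2 + 8*l - 3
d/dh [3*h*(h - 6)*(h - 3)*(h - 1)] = 12*h^3 - 90*h^2 + 162*h - 54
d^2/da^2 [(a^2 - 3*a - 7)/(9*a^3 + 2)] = 2*(81*a^6 - 729*a^5 - 3402*a^4 - 126*a^3 + 324*a^2 + 378*a + 4)/(729*a^9 + 486*a^6 + 108*a^3 + 8)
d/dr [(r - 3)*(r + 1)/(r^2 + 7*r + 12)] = 3*(3*r^2 + 10*r - 1)/(r^4 + 14*r^3 + 73*r^2 + 168*r + 144)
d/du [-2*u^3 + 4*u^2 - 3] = 2*u*(4 - 3*u)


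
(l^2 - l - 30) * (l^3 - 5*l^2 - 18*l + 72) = l^5 - 6*l^4 - 43*l^3 + 240*l^2 + 468*l - 2160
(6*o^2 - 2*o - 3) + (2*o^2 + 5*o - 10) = 8*o^2 + 3*o - 13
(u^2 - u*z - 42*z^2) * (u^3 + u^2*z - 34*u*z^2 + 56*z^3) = u^5 - 77*u^3*z^2 + 48*u^2*z^3 + 1372*u*z^4 - 2352*z^5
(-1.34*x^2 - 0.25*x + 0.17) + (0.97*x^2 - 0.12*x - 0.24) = -0.37*x^2 - 0.37*x - 0.07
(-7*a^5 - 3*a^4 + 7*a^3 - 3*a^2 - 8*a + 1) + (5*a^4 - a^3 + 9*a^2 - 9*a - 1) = -7*a^5 + 2*a^4 + 6*a^3 + 6*a^2 - 17*a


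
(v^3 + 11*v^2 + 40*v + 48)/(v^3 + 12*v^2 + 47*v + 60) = (v + 4)/(v + 5)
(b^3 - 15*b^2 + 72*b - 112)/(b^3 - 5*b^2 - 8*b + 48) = (b - 7)/(b + 3)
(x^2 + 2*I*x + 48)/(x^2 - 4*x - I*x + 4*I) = (x^2 + 2*I*x + 48)/(x^2 - 4*x - I*x + 4*I)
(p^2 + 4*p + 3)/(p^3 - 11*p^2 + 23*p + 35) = (p + 3)/(p^2 - 12*p + 35)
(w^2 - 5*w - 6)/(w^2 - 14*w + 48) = (w + 1)/(w - 8)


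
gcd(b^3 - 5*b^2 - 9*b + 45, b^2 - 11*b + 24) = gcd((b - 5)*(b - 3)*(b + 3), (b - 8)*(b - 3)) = b - 3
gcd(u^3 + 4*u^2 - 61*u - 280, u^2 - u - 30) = u + 5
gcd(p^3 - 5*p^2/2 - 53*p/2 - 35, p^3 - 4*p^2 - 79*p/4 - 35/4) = p^2 - 9*p/2 - 35/2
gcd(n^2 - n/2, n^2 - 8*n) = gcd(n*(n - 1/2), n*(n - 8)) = n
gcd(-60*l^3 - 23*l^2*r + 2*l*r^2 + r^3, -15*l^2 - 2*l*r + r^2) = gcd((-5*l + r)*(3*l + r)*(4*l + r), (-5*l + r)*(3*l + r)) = -15*l^2 - 2*l*r + r^2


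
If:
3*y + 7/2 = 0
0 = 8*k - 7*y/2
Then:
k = -49/96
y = -7/6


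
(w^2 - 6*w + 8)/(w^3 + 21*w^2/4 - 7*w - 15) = 4*(w - 4)/(4*w^2 + 29*w + 30)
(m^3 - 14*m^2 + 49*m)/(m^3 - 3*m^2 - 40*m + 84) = m*(m - 7)/(m^2 + 4*m - 12)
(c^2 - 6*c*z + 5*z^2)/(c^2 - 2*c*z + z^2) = (-c + 5*z)/(-c + z)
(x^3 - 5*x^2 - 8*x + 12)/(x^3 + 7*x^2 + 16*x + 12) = (x^2 - 7*x + 6)/(x^2 + 5*x + 6)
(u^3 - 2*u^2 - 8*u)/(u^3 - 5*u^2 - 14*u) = (u - 4)/(u - 7)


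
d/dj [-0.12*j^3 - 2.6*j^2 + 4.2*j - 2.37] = -0.36*j^2 - 5.2*j + 4.2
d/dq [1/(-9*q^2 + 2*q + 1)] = 2*(9*q - 1)/(-9*q^2 + 2*q + 1)^2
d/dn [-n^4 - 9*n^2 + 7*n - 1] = -4*n^3 - 18*n + 7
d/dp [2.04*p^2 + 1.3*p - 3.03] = 4.08*p + 1.3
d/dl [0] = 0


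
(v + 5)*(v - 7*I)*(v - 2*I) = v^3 + 5*v^2 - 9*I*v^2 - 14*v - 45*I*v - 70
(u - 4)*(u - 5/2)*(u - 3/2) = u^3 - 8*u^2 + 79*u/4 - 15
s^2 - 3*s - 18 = (s - 6)*(s + 3)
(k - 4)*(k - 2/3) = k^2 - 14*k/3 + 8/3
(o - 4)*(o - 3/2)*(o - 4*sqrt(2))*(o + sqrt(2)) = o^4 - 11*o^3/2 - 3*sqrt(2)*o^3 - 2*o^2 + 33*sqrt(2)*o^2/2 - 18*sqrt(2)*o + 44*o - 48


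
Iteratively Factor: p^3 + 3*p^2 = (p)*(p^2 + 3*p) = p*(p + 3)*(p)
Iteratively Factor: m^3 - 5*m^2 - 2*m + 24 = (m - 3)*(m^2 - 2*m - 8) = (m - 4)*(m - 3)*(m + 2)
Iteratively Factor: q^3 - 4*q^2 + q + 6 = (q + 1)*(q^2 - 5*q + 6) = (q - 2)*(q + 1)*(q - 3)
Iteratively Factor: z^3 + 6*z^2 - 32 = (z - 2)*(z^2 + 8*z + 16) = (z - 2)*(z + 4)*(z + 4)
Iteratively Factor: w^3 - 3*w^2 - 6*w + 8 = (w - 1)*(w^2 - 2*w - 8) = (w - 4)*(w - 1)*(w + 2)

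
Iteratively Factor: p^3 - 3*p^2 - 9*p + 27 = (p + 3)*(p^2 - 6*p + 9) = (p - 3)*(p + 3)*(p - 3)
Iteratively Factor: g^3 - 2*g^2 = (g - 2)*(g^2) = g*(g - 2)*(g)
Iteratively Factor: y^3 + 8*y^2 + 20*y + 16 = (y + 4)*(y^2 + 4*y + 4) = (y + 2)*(y + 4)*(y + 2)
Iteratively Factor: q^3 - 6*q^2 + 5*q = (q - 1)*(q^2 - 5*q) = q*(q - 1)*(q - 5)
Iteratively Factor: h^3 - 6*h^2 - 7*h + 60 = (h - 5)*(h^2 - h - 12) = (h - 5)*(h + 3)*(h - 4)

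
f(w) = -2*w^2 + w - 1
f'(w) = 1 - 4*w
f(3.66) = -24.13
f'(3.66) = -13.64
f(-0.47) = -1.91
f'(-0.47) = 2.88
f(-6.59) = -94.45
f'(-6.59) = 27.36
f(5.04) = -46.76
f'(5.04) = -19.16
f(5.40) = -53.92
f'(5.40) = -20.60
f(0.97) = -1.91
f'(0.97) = -2.88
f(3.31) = -19.60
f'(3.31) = -12.24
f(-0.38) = -1.67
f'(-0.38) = 2.52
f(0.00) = -1.00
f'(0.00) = 1.00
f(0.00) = -1.00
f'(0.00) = 1.00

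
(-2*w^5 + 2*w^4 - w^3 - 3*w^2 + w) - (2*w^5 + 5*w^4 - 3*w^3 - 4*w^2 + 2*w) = -4*w^5 - 3*w^4 + 2*w^3 + w^2 - w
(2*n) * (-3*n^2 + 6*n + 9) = -6*n^3 + 12*n^2 + 18*n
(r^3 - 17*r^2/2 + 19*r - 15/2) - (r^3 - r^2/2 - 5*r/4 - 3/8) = -8*r^2 + 81*r/4 - 57/8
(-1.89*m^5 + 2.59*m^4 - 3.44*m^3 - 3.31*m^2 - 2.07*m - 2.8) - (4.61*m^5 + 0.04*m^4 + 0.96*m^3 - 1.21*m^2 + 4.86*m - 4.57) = -6.5*m^5 + 2.55*m^4 - 4.4*m^3 - 2.1*m^2 - 6.93*m + 1.77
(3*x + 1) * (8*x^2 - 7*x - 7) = 24*x^3 - 13*x^2 - 28*x - 7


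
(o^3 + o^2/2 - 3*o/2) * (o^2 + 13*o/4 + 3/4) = o^5 + 15*o^4/4 + 7*o^3/8 - 9*o^2/2 - 9*o/8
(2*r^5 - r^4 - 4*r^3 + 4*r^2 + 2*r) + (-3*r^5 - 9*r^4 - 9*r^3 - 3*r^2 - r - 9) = -r^5 - 10*r^4 - 13*r^3 + r^2 + r - 9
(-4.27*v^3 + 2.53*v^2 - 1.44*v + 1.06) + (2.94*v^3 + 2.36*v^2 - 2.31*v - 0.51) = -1.33*v^3 + 4.89*v^2 - 3.75*v + 0.55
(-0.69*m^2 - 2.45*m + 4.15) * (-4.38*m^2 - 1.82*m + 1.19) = 3.0222*m^4 + 11.9868*m^3 - 14.5391*m^2 - 10.4685*m + 4.9385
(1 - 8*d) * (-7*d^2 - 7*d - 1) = 56*d^3 + 49*d^2 + d - 1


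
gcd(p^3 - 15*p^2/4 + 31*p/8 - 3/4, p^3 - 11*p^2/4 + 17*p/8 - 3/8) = p^2 - 7*p/4 + 3/8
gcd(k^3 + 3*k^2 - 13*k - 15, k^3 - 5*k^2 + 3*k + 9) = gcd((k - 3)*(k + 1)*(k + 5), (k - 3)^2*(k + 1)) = k^2 - 2*k - 3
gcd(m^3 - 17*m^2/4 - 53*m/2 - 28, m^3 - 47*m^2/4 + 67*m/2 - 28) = m - 8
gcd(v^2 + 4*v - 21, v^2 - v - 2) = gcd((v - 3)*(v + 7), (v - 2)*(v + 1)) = 1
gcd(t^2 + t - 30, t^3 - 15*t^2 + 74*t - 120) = t - 5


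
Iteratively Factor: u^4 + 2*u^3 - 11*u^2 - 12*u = (u - 3)*(u^3 + 5*u^2 + 4*u) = (u - 3)*(u + 1)*(u^2 + 4*u) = (u - 3)*(u + 1)*(u + 4)*(u)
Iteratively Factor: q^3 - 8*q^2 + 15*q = (q - 3)*(q^2 - 5*q) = (q - 5)*(q - 3)*(q)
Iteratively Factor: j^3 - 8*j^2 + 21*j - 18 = (j - 3)*(j^2 - 5*j + 6) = (j - 3)*(j - 2)*(j - 3)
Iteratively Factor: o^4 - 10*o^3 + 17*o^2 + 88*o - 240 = (o - 4)*(o^3 - 6*o^2 - 7*o + 60) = (o - 4)^2*(o^2 - 2*o - 15) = (o - 5)*(o - 4)^2*(o + 3)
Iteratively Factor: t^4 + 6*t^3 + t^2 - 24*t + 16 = (t + 4)*(t^3 + 2*t^2 - 7*t + 4) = (t - 1)*(t + 4)*(t^2 + 3*t - 4) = (t - 1)^2*(t + 4)*(t + 4)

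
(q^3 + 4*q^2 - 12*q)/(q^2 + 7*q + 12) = q*(q^2 + 4*q - 12)/(q^2 + 7*q + 12)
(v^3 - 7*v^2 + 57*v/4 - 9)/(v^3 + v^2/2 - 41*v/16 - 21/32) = 8*(2*v^2 - 11*v + 12)/(16*v^2 + 32*v + 7)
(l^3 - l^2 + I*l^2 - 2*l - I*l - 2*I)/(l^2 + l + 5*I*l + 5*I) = (l^2 + l*(-2 + I) - 2*I)/(l + 5*I)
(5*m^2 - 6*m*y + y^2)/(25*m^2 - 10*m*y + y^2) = (-m + y)/(-5*m + y)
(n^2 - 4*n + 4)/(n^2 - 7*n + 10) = (n - 2)/(n - 5)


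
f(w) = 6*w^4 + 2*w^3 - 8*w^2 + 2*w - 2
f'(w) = 24*w^3 + 6*w^2 - 16*w + 2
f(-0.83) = -7.47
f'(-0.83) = 5.69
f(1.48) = 18.71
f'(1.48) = 69.27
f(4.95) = 3656.69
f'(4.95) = 2980.71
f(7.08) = 15396.87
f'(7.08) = 8706.96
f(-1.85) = 24.54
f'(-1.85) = -99.82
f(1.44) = 16.06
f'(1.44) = 63.07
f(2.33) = 161.37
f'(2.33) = 300.88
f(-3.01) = 357.47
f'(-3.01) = -549.98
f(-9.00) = 37240.00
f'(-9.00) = -16864.00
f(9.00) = 40192.00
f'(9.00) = 17840.00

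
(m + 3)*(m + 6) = m^2 + 9*m + 18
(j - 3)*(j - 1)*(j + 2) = j^3 - 2*j^2 - 5*j + 6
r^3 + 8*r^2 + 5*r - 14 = (r - 1)*(r + 2)*(r + 7)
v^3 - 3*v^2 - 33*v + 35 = (v - 7)*(v - 1)*(v + 5)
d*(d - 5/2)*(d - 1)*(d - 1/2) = d^4 - 4*d^3 + 17*d^2/4 - 5*d/4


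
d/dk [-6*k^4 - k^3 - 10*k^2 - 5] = k*(-24*k^2 - 3*k - 20)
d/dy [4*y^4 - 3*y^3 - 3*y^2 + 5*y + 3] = 16*y^3 - 9*y^2 - 6*y + 5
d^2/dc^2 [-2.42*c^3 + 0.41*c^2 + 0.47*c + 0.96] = 0.82 - 14.52*c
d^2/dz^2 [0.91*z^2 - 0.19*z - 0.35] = 1.82000000000000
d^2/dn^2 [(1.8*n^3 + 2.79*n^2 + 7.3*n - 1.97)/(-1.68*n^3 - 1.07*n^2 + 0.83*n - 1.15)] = (-9.27763200000001*n^6 - 138.68064*n^5 + 6.37560000000008*n^4 + 92.044654*n^3 + 197.20128*n^2 + 6.279318*n - 23.449154)/(4.741632*n^9 + 9.059904*n^8 - 1.25748*n^7 + 2.010275*n^6 + 13.024695*n^5 - 3.460086*n^4 - 0.0342770000000007*n^3 + 6.62193*n^2 - 3.293025*n + 1.520875)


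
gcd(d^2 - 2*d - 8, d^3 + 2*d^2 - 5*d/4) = 1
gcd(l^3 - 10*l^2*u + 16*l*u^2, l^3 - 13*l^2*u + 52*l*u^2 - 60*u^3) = -l + 2*u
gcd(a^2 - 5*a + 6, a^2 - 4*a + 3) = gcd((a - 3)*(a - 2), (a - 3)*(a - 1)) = a - 3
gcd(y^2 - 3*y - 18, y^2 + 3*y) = y + 3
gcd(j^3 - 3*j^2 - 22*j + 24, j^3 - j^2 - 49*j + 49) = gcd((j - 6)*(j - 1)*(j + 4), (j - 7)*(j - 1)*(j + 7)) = j - 1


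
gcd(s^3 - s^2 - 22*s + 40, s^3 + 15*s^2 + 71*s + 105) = s + 5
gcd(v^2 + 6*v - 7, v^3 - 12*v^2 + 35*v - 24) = v - 1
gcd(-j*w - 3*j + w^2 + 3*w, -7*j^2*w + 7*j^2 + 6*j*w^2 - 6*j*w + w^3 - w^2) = -j + w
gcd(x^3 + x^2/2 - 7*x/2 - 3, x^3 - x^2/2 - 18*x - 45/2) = x + 3/2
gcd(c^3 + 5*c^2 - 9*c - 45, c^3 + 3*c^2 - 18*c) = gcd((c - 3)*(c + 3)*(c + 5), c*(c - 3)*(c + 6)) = c - 3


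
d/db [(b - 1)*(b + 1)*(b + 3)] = 3*b^2 + 6*b - 1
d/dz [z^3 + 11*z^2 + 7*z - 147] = 3*z^2 + 22*z + 7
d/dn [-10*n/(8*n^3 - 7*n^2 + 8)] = 10*(-8*n^3 + 2*n^2*(12*n - 7) + 7*n^2 - 8)/(8*n^3 - 7*n^2 + 8)^2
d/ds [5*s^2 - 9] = 10*s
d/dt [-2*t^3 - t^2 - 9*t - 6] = -6*t^2 - 2*t - 9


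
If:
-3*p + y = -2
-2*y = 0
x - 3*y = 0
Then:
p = 2/3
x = 0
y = 0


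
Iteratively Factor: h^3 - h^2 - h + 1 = (h + 1)*(h^2 - 2*h + 1) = (h - 1)*(h + 1)*(h - 1)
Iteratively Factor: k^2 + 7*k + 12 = (k + 4)*(k + 3)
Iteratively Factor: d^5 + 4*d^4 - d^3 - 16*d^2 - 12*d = (d + 1)*(d^4 + 3*d^3 - 4*d^2 - 12*d) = (d - 2)*(d + 1)*(d^3 + 5*d^2 + 6*d) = (d - 2)*(d + 1)*(d + 2)*(d^2 + 3*d) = d*(d - 2)*(d + 1)*(d + 2)*(d + 3)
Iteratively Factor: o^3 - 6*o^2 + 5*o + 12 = (o - 3)*(o^2 - 3*o - 4) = (o - 3)*(o + 1)*(o - 4)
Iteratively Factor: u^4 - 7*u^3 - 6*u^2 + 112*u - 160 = (u - 2)*(u^3 - 5*u^2 - 16*u + 80) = (u - 2)*(u + 4)*(u^2 - 9*u + 20) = (u - 4)*(u - 2)*(u + 4)*(u - 5)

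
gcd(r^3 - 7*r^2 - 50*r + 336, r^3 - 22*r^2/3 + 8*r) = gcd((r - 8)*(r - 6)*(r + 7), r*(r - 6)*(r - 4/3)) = r - 6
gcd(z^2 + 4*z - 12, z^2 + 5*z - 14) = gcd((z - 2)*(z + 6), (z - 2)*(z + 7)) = z - 2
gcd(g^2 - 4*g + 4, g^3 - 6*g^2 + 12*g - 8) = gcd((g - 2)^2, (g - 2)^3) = g^2 - 4*g + 4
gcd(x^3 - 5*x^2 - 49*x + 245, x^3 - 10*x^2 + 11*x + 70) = x^2 - 12*x + 35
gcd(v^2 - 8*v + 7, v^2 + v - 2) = v - 1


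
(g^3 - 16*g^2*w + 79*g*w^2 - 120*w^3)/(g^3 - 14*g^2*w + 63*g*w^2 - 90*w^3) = (-g + 8*w)/(-g + 6*w)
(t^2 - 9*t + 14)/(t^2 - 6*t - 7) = (t - 2)/(t + 1)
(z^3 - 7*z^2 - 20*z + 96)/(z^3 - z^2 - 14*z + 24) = (z - 8)/(z - 2)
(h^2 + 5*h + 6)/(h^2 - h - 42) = (h^2 + 5*h + 6)/(h^2 - h - 42)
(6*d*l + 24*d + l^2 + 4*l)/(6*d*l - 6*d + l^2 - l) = (l + 4)/(l - 1)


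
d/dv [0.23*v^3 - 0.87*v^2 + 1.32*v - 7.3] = 0.69*v^2 - 1.74*v + 1.32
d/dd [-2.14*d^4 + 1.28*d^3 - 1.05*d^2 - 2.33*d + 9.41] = -8.56*d^3 + 3.84*d^2 - 2.1*d - 2.33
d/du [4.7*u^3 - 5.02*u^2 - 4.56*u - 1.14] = 14.1*u^2 - 10.04*u - 4.56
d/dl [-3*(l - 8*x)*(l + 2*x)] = -6*l + 18*x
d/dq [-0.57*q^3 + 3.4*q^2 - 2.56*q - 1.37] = -1.71*q^2 + 6.8*q - 2.56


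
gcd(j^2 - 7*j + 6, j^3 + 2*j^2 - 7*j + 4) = j - 1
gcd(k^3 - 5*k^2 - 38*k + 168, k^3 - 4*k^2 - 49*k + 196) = k^2 - 11*k + 28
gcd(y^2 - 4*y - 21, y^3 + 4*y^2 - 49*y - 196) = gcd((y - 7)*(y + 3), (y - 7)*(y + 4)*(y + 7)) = y - 7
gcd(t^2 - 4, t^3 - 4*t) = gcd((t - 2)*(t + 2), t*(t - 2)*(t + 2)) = t^2 - 4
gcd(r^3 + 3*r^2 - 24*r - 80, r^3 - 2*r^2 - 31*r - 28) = r + 4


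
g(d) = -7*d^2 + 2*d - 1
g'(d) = 2 - 14*d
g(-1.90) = -30.07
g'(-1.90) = 28.60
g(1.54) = -14.52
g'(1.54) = -19.56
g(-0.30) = -2.23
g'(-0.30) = 6.20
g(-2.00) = -33.00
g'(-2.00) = 30.00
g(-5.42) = -217.47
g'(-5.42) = 77.88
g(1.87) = -21.74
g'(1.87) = -24.18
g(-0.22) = -1.78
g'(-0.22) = 5.08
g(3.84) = -96.54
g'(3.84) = -51.76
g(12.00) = -985.00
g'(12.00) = -166.00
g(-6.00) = -265.00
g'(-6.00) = 86.00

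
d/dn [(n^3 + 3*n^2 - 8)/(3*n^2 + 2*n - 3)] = (3*n^4 + 4*n^3 - 3*n^2 + 30*n + 16)/(9*n^4 + 12*n^3 - 14*n^2 - 12*n + 9)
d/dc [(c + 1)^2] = 2*c + 2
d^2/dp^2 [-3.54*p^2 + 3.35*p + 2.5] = -7.08000000000000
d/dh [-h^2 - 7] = -2*h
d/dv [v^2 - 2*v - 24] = 2*v - 2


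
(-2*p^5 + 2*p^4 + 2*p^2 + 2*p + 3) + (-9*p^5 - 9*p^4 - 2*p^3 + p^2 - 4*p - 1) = -11*p^5 - 7*p^4 - 2*p^3 + 3*p^2 - 2*p + 2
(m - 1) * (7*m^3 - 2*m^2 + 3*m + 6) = 7*m^4 - 9*m^3 + 5*m^2 + 3*m - 6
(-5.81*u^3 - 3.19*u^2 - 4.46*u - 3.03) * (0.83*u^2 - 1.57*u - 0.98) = -4.8223*u^5 + 6.474*u^4 + 7.0003*u^3 + 7.6135*u^2 + 9.1279*u + 2.9694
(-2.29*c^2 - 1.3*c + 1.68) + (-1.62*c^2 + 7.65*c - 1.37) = -3.91*c^2 + 6.35*c + 0.31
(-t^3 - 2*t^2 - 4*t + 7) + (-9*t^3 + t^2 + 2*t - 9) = -10*t^3 - t^2 - 2*t - 2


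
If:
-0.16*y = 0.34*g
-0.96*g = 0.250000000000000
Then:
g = -0.26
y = 0.55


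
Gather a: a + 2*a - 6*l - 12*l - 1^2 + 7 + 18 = 3*a - 18*l + 24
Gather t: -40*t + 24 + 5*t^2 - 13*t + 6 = 5*t^2 - 53*t + 30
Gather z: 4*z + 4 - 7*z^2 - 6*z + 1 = -7*z^2 - 2*z + 5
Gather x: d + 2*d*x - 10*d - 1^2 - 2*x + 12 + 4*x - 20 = -9*d + x*(2*d + 2) - 9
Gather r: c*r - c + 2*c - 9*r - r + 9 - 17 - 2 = c + r*(c - 10) - 10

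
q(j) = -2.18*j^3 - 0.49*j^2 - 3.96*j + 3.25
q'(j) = -6.54*j^2 - 0.98*j - 3.96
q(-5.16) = 310.14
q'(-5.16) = -173.03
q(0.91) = -2.40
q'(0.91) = -10.27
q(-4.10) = 161.50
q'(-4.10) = -109.88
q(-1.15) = 10.47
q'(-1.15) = -11.48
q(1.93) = -21.89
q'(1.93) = -30.21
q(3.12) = -80.08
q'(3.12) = -70.68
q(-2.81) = 58.88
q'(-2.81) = -52.85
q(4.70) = -252.52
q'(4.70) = -153.03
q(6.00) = -509.03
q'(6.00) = -245.28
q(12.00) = -3881.87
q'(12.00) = -957.48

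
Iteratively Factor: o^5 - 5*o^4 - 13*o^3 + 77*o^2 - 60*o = (o)*(o^4 - 5*o^3 - 13*o^2 + 77*o - 60) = o*(o - 3)*(o^3 - 2*o^2 - 19*o + 20) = o*(o - 5)*(o - 3)*(o^2 + 3*o - 4) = o*(o - 5)*(o - 3)*(o + 4)*(o - 1)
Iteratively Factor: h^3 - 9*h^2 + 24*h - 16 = (h - 4)*(h^2 - 5*h + 4) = (h - 4)^2*(h - 1)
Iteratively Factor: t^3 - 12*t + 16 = (t + 4)*(t^2 - 4*t + 4) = (t - 2)*(t + 4)*(t - 2)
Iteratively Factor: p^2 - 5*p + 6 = (p - 3)*(p - 2)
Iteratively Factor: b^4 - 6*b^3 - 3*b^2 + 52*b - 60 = (b + 3)*(b^3 - 9*b^2 + 24*b - 20) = (b - 2)*(b + 3)*(b^2 - 7*b + 10) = (b - 2)^2*(b + 3)*(b - 5)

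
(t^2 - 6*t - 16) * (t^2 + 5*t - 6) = t^4 - t^3 - 52*t^2 - 44*t + 96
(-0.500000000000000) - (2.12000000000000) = -2.62000000000000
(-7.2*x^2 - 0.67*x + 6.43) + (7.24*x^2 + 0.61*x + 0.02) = 0.04*x^2 - 0.0600000000000001*x + 6.45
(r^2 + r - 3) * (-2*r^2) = -2*r^4 - 2*r^3 + 6*r^2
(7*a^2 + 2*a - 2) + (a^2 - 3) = 8*a^2 + 2*a - 5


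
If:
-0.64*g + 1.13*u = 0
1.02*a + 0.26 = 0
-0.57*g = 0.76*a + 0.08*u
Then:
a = -0.25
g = 0.31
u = 0.18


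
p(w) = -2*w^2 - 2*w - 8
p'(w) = -4*w - 2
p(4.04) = -48.72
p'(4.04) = -18.16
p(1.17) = -13.08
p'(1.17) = -6.68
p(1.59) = -16.24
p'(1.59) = -8.36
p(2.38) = -24.09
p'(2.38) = -11.52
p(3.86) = -45.52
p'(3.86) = -17.44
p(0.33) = -8.88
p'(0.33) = -3.32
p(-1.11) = -8.24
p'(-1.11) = 2.44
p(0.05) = -8.10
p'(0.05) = -2.20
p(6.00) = -92.00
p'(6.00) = -26.00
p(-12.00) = -272.00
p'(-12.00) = 46.00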